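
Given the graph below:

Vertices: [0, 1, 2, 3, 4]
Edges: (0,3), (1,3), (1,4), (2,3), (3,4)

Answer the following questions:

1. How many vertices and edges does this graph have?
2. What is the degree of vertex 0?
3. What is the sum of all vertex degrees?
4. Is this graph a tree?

Count: 5 vertices, 5 edges.
Vertex 0 has neighbors [3], degree = 1.
Handshaking lemma: 2 * 5 = 10.
A tree on 5 vertices has 4 edges. This graph has 5 edges (1 extra). Not a tree.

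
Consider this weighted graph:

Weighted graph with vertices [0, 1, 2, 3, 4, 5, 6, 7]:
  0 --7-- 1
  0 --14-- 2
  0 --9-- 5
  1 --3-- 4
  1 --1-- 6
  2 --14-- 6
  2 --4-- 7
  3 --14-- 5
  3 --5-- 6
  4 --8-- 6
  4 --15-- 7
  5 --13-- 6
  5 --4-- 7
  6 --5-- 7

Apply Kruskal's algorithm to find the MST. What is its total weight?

Applying Kruskal's algorithm (sort edges by weight, add if no cycle):
  Add (1,6) w=1
  Add (1,4) w=3
  Add (2,7) w=4
  Add (5,7) w=4
  Add (3,6) w=5
  Add (6,7) w=5
  Add (0,1) w=7
  Skip (4,6) w=8 (creates cycle)
  Skip (0,5) w=9 (creates cycle)
  Skip (5,6) w=13 (creates cycle)
  Skip (0,2) w=14 (creates cycle)
  Skip (2,6) w=14 (creates cycle)
  Skip (3,5) w=14 (creates cycle)
  Skip (4,7) w=15 (creates cycle)
MST weight = 29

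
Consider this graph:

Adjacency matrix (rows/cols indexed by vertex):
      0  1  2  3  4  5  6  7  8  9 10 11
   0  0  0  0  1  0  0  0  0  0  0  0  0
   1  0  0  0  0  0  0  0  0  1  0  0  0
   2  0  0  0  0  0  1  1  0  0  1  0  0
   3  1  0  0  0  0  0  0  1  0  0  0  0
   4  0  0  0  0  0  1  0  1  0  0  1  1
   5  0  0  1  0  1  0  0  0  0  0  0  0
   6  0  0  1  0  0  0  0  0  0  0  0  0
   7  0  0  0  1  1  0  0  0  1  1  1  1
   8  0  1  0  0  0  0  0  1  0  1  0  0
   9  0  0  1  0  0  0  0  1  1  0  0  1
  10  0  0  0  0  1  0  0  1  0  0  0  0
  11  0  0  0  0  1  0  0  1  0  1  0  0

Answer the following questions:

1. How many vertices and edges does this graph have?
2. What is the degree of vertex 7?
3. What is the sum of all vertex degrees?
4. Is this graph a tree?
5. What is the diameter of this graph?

Count: 12 vertices, 16 edges.
Vertex 7 has neighbors [3, 4, 8, 9, 10, 11], degree = 6.
Handshaking lemma: 2 * 16 = 32.
A tree on 12 vertices has 11 edges. This graph has 16 edges (5 extra). Not a tree.
Diameter (longest shortest path) = 5.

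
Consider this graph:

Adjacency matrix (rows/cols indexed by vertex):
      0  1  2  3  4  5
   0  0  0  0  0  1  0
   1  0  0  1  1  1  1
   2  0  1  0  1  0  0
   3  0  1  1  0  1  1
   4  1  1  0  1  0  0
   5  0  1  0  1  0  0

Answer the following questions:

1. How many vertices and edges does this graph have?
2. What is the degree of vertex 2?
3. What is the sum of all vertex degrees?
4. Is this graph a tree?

Count: 6 vertices, 8 edges.
Vertex 2 has neighbors [1, 3], degree = 2.
Handshaking lemma: 2 * 8 = 16.
A tree on 6 vertices has 5 edges. This graph has 8 edges (3 extra). Not a tree.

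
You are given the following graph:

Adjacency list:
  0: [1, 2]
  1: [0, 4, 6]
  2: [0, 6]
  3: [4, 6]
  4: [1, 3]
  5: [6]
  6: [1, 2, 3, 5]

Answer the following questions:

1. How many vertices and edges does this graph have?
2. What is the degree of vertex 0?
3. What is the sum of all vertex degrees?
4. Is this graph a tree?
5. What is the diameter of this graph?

Count: 7 vertices, 8 edges.
Vertex 0 has neighbors [1, 2], degree = 2.
Handshaking lemma: 2 * 8 = 16.
A tree on 7 vertices has 6 edges. This graph has 8 edges (2 extra). Not a tree.
Diameter (longest shortest path) = 3.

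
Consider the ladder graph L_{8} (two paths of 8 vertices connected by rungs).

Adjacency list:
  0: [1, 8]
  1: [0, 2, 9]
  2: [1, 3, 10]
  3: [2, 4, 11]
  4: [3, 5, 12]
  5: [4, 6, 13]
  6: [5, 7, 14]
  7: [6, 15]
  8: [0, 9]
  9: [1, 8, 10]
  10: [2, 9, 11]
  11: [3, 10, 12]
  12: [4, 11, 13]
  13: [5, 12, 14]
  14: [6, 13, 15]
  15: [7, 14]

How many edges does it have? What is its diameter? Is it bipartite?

Ladder graph L_{8}: 8 rungs + 2 * (8-1) path edges = 8 + 14 = 22 edges.
Diameter = 8.
Ladder graphs are bipartite (alternating coloring along each path).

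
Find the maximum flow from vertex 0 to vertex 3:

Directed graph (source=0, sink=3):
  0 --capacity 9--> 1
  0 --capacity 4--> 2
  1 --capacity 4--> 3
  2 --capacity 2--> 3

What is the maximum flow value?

Computing max flow:
  Flow on (0->1): 4/9
  Flow on (0->2): 2/4
  Flow on (1->3): 4/4
  Flow on (2->3): 2/2
Maximum flow = 6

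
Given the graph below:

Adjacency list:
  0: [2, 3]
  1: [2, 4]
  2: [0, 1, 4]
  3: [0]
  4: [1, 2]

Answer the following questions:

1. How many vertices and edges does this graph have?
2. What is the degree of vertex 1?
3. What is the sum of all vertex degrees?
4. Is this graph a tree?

Count: 5 vertices, 5 edges.
Vertex 1 has neighbors [2, 4], degree = 2.
Handshaking lemma: 2 * 5 = 10.
A tree on 5 vertices has 4 edges. This graph has 5 edges (1 extra). Not a tree.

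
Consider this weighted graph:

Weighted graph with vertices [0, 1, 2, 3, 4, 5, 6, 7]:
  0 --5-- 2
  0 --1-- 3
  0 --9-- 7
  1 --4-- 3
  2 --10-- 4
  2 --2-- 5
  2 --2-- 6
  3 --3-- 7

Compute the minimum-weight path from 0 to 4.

Using Dijkstra's algorithm from vertex 0:
Shortest path: 0 -> 2 -> 4
Total weight: 5 + 10 = 15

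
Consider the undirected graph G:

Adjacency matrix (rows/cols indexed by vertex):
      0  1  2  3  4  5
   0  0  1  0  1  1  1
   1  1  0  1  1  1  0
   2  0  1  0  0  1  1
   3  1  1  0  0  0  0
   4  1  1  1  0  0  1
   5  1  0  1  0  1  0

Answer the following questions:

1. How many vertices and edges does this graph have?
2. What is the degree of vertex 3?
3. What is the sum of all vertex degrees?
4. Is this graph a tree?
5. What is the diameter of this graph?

Count: 6 vertices, 10 edges.
Vertex 3 has neighbors [0, 1], degree = 2.
Handshaking lemma: 2 * 10 = 20.
A tree on 6 vertices has 5 edges. This graph has 10 edges (5 extra). Not a tree.
Diameter (longest shortest path) = 2.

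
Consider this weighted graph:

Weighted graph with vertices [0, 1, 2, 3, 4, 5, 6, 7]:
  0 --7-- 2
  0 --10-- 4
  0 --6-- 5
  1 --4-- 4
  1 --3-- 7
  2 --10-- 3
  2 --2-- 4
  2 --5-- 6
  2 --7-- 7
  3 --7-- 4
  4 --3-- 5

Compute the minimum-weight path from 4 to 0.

Using Dijkstra's algorithm from vertex 4:
Shortest path: 4 -> 2 -> 0
Total weight: 2 + 7 = 9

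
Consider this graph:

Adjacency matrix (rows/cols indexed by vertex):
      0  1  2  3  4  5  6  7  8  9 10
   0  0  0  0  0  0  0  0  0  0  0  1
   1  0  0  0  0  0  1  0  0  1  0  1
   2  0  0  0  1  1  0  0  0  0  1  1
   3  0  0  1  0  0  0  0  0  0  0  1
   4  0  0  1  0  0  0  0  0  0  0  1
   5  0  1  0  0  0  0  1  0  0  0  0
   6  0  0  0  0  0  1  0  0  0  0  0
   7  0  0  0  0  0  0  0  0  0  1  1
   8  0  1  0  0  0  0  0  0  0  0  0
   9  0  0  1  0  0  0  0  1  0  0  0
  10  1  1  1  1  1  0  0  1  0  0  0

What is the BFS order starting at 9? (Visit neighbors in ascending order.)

BFS from vertex 9 (neighbors processed in ascending order):
Visit order: 9, 2, 7, 3, 4, 10, 0, 1, 5, 8, 6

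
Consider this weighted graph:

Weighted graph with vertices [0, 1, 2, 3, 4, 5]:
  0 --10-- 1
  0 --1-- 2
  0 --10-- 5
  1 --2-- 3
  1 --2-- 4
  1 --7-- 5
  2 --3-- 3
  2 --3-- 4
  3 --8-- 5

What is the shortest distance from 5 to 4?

Using Dijkstra's algorithm from vertex 5:
Shortest path: 5 -> 1 -> 4
Total weight: 7 + 2 = 9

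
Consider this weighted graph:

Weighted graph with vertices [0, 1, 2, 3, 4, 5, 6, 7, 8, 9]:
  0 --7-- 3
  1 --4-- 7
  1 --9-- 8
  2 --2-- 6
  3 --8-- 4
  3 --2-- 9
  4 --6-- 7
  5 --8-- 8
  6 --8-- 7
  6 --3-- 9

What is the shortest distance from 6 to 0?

Using Dijkstra's algorithm from vertex 6:
Shortest path: 6 -> 9 -> 3 -> 0
Total weight: 3 + 2 + 7 = 12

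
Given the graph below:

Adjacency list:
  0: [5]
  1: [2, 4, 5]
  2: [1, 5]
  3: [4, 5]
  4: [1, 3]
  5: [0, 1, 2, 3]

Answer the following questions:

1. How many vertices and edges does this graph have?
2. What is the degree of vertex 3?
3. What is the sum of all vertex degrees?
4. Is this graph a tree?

Count: 6 vertices, 7 edges.
Vertex 3 has neighbors [4, 5], degree = 2.
Handshaking lemma: 2 * 7 = 14.
A tree on 6 vertices has 5 edges. This graph has 7 edges (2 extra). Not a tree.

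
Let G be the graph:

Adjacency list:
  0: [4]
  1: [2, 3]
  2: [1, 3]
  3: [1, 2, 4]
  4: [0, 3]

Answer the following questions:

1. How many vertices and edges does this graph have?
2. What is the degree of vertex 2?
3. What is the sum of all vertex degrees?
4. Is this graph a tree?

Count: 5 vertices, 5 edges.
Vertex 2 has neighbors [1, 3], degree = 2.
Handshaking lemma: 2 * 5 = 10.
A tree on 5 vertices has 4 edges. This graph has 5 edges (1 extra). Not a tree.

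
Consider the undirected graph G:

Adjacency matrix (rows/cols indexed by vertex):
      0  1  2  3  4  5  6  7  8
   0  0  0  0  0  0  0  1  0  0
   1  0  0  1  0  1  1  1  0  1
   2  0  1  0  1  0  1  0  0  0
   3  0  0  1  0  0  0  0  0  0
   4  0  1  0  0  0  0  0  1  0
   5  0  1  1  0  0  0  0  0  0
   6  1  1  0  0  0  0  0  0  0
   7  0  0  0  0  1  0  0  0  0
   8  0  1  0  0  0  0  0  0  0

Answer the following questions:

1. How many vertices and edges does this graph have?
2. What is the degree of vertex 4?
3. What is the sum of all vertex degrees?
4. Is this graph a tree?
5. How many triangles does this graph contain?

Count: 9 vertices, 9 edges.
Vertex 4 has neighbors [1, 7], degree = 2.
Handshaking lemma: 2 * 9 = 18.
A tree on 9 vertices has 8 edges. This graph has 9 edges (1 extra). Not a tree.
Number of triangles = 1.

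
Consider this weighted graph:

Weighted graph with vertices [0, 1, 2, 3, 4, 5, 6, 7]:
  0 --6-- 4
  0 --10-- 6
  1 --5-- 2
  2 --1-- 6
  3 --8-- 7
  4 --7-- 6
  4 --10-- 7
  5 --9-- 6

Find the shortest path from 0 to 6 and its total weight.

Using Dijkstra's algorithm from vertex 0:
Shortest path: 0 -> 6
Total weight: 10 = 10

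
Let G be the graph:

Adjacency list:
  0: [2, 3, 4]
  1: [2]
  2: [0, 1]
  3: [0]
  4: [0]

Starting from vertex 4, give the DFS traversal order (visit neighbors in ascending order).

DFS from vertex 4 (neighbors processed in ascending order):
Visit order: 4, 0, 2, 1, 3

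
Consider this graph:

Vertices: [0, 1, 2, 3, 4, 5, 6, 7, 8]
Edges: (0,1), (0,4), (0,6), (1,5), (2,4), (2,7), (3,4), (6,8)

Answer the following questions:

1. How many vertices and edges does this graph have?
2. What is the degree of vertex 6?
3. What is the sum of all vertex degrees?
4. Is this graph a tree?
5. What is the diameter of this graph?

Count: 9 vertices, 8 edges.
Vertex 6 has neighbors [0, 8], degree = 2.
Handshaking lemma: 2 * 8 = 16.
A graph is a tree iff it is connected and has exactly n-1 edges. This graph is connected (all 9 vertices in one component) and has 9-1 = 8 edges. It is a tree.
Diameter (longest shortest path) = 5.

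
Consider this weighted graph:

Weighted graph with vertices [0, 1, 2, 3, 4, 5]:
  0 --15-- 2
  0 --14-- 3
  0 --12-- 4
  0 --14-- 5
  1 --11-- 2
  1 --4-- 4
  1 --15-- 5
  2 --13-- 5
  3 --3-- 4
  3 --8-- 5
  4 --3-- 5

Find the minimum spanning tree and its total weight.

Applying Kruskal's algorithm (sort edges by weight, add if no cycle):
  Add (3,4) w=3
  Add (4,5) w=3
  Add (1,4) w=4
  Skip (3,5) w=8 (creates cycle)
  Add (1,2) w=11
  Add (0,4) w=12
  Skip (2,5) w=13 (creates cycle)
  Skip (0,5) w=14 (creates cycle)
  Skip (0,3) w=14 (creates cycle)
  Skip (0,2) w=15 (creates cycle)
  Skip (1,5) w=15 (creates cycle)
MST weight = 33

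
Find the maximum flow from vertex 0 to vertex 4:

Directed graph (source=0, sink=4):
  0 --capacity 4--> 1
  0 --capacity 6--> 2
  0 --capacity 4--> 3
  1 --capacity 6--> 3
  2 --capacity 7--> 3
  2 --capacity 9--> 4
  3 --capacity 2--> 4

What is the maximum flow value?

Computing max flow:
  Flow on (0->2): 6/6
  Flow on (0->3): 2/4
  Flow on (2->4): 6/9
  Flow on (3->4): 2/2
Maximum flow = 8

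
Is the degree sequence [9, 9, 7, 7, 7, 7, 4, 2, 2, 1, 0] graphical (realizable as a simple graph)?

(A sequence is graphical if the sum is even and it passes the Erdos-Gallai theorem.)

Sum of degrees = 55. Sum is odd, so the sequence is NOT graphical.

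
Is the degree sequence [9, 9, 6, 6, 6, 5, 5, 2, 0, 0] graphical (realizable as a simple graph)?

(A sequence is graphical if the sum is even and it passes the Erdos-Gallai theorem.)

Sum of degrees = 48. Sum is even but fails Erdos-Gallai. The sequence is NOT graphical.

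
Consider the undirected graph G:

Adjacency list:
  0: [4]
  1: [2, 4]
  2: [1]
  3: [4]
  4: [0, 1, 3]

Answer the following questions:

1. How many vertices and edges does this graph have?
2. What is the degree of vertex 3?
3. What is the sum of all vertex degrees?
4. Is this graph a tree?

Count: 5 vertices, 4 edges.
Vertex 3 has neighbors [4], degree = 1.
Handshaking lemma: 2 * 4 = 8.
A graph is a tree iff it is connected and has exactly n-1 edges. This graph is connected (all 5 vertices in one component) and has 5-1 = 4 edges. It is a tree.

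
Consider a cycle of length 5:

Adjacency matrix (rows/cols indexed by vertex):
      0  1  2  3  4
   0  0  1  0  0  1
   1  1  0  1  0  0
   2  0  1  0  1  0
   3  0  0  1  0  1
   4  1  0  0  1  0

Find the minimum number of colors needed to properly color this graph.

This is an odd cycle (C_5). Odd cycles are not bipartite (any 2-coloring forces two adjacent vertices to match), and 3 colors suffice.
Chromatic number = 3.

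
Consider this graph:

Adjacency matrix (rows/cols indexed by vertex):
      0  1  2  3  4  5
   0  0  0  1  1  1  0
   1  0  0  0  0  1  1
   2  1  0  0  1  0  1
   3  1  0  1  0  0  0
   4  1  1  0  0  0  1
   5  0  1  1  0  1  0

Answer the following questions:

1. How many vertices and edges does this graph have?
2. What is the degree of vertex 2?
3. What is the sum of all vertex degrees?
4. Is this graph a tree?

Count: 6 vertices, 8 edges.
Vertex 2 has neighbors [0, 3, 5], degree = 3.
Handshaking lemma: 2 * 8 = 16.
A tree on 6 vertices has 5 edges. This graph has 8 edges (3 extra). Not a tree.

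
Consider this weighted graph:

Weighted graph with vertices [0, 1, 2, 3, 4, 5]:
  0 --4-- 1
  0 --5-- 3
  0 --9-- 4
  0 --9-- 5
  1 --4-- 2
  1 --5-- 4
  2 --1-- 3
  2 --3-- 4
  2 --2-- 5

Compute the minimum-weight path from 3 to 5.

Using Dijkstra's algorithm from vertex 3:
Shortest path: 3 -> 2 -> 5
Total weight: 1 + 2 = 3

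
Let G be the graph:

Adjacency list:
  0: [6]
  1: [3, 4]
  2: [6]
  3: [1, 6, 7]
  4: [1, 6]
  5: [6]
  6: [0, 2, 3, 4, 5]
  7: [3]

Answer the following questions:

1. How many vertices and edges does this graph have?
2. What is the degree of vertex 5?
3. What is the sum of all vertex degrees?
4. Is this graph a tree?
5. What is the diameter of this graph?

Count: 8 vertices, 8 edges.
Vertex 5 has neighbors [6], degree = 1.
Handshaking lemma: 2 * 8 = 16.
A tree on 8 vertices has 7 edges. This graph has 8 edges (1 extra). Not a tree.
Diameter (longest shortest path) = 3.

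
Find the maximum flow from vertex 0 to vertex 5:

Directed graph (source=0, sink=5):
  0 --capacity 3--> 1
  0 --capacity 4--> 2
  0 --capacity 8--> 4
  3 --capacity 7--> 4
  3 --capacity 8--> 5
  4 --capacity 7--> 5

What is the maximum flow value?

Computing max flow:
  Flow on (0->4): 7/8
  Flow on (4->5): 7/7
Maximum flow = 7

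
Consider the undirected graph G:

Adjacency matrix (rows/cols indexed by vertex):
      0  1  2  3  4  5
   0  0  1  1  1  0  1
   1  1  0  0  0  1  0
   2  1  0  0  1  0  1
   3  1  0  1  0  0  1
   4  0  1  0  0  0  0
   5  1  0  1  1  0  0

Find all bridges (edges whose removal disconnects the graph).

A bridge is an edge whose removal increases the number of connected components.
Bridges found: (0,1), (1,4)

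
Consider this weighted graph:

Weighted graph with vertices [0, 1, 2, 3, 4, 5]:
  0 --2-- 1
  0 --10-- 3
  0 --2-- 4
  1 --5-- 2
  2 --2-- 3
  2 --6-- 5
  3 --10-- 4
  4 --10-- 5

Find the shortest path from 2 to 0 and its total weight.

Using Dijkstra's algorithm from vertex 2:
Shortest path: 2 -> 1 -> 0
Total weight: 5 + 2 = 7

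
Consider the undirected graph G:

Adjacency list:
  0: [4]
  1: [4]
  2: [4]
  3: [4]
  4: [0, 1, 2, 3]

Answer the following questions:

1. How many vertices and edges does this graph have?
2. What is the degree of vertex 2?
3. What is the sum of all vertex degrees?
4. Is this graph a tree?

Count: 5 vertices, 4 edges.
Vertex 2 has neighbors [4], degree = 1.
Handshaking lemma: 2 * 4 = 8.
A graph is a tree iff it is connected and has exactly n-1 edges. This graph is connected (all 5 vertices in one component) and has 5-1 = 4 edges. It is a tree.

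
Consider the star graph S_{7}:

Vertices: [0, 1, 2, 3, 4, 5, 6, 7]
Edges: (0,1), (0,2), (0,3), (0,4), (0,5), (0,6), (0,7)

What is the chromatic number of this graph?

S_{7} has one hub adjacent to 7 leaves; leaves are pairwise non-adjacent.
Color the hub 0 and every leaf 1.
Chromatic number = 2.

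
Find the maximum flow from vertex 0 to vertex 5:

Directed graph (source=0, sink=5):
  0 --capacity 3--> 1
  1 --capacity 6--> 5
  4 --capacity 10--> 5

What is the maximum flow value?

Computing max flow:
  Flow on (0->1): 3/3
  Flow on (1->5): 3/6
Maximum flow = 3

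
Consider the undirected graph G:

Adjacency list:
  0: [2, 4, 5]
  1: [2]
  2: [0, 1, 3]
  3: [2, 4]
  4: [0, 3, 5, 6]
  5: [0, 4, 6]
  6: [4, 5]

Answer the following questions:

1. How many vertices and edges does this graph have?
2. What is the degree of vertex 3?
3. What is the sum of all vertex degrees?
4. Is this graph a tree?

Count: 7 vertices, 9 edges.
Vertex 3 has neighbors [2, 4], degree = 2.
Handshaking lemma: 2 * 9 = 18.
A tree on 7 vertices has 6 edges. This graph has 9 edges (3 extra). Not a tree.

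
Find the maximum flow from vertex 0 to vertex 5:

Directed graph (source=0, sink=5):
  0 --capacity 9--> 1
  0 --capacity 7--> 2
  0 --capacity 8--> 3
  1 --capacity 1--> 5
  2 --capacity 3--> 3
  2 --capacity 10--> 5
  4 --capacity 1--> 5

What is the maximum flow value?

Computing max flow:
  Flow on (0->1): 1/9
  Flow on (0->2): 7/7
  Flow on (1->5): 1/1
  Flow on (2->5): 7/10
Maximum flow = 8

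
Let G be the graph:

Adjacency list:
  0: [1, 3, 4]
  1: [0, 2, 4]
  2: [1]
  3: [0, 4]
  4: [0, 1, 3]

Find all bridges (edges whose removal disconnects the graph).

A bridge is an edge whose removal increases the number of connected components.
Bridges found: (1,2)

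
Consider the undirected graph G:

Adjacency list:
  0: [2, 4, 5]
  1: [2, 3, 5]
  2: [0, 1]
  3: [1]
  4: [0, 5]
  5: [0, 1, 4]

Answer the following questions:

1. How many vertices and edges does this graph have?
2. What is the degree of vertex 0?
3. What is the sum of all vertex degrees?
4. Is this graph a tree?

Count: 6 vertices, 7 edges.
Vertex 0 has neighbors [2, 4, 5], degree = 3.
Handshaking lemma: 2 * 7 = 14.
A tree on 6 vertices has 5 edges. This graph has 7 edges (2 extra). Not a tree.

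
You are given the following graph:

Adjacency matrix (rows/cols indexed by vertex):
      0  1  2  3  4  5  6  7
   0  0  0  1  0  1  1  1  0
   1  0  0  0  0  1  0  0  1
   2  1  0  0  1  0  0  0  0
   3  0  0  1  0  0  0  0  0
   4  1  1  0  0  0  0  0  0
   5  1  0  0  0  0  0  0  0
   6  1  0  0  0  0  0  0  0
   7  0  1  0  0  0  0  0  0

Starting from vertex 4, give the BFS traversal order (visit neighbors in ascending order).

BFS from vertex 4 (neighbors processed in ascending order):
Visit order: 4, 0, 1, 2, 5, 6, 7, 3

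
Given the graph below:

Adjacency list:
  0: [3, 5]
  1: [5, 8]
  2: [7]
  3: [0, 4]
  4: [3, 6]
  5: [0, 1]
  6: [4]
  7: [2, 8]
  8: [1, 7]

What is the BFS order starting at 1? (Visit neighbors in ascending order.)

BFS from vertex 1 (neighbors processed in ascending order):
Visit order: 1, 5, 8, 0, 7, 3, 2, 4, 6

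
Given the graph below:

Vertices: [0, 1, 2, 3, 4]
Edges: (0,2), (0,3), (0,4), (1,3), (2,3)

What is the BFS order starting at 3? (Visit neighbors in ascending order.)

BFS from vertex 3 (neighbors processed in ascending order):
Visit order: 3, 0, 1, 2, 4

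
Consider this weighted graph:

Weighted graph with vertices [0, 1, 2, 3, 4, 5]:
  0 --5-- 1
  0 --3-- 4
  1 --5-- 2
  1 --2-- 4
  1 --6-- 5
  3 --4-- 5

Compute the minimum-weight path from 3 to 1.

Using Dijkstra's algorithm from vertex 3:
Shortest path: 3 -> 5 -> 1
Total weight: 4 + 6 = 10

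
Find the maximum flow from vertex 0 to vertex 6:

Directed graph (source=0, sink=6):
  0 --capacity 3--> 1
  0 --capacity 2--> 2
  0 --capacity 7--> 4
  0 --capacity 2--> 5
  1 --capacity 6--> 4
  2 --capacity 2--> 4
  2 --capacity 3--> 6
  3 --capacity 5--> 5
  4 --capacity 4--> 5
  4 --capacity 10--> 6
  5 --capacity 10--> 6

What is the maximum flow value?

Computing max flow:
  Flow on (0->1): 3/3
  Flow on (0->2): 2/2
  Flow on (0->4): 7/7
  Flow on (0->5): 2/2
  Flow on (1->4): 3/6
  Flow on (2->6): 2/3
  Flow on (4->6): 10/10
  Flow on (5->6): 2/10
Maximum flow = 14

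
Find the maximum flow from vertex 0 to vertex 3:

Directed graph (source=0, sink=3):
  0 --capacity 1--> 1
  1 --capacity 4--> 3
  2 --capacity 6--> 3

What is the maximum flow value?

Computing max flow:
  Flow on (0->1): 1/1
  Flow on (1->3): 1/4
Maximum flow = 1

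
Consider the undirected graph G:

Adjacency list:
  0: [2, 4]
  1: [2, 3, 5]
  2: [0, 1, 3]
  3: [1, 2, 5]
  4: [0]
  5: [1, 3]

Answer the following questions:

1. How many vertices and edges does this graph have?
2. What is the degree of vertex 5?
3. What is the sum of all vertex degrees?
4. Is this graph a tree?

Count: 6 vertices, 7 edges.
Vertex 5 has neighbors [1, 3], degree = 2.
Handshaking lemma: 2 * 7 = 14.
A tree on 6 vertices has 5 edges. This graph has 7 edges (2 extra). Not a tree.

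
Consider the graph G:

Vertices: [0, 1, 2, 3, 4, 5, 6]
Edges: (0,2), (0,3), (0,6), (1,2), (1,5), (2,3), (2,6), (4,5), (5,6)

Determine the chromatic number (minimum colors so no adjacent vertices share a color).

The graph has a maximum clique of size 3 (lower bound on chromatic number).
A valid 3-coloring: {0: 1, 1: 1, 2: 0, 3: 2, 4: 1, 5: 0, 6: 2}.
Chromatic number = 3.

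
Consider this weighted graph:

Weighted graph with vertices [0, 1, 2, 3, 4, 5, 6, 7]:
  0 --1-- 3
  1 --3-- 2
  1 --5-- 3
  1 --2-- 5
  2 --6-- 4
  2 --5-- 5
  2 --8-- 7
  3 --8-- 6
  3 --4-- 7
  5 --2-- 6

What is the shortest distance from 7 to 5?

Using Dijkstra's algorithm from vertex 7:
Shortest path: 7 -> 3 -> 1 -> 5
Total weight: 4 + 5 + 2 = 11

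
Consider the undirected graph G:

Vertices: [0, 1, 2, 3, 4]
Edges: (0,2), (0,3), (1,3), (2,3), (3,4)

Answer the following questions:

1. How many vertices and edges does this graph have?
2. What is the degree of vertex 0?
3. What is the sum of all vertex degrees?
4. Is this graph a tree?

Count: 5 vertices, 5 edges.
Vertex 0 has neighbors [2, 3], degree = 2.
Handshaking lemma: 2 * 5 = 10.
A tree on 5 vertices has 4 edges. This graph has 5 edges (1 extra). Not a tree.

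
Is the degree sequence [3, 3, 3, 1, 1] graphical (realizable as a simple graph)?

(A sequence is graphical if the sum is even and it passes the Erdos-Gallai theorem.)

Sum of degrees = 11. Sum is odd, so the sequence is NOT graphical.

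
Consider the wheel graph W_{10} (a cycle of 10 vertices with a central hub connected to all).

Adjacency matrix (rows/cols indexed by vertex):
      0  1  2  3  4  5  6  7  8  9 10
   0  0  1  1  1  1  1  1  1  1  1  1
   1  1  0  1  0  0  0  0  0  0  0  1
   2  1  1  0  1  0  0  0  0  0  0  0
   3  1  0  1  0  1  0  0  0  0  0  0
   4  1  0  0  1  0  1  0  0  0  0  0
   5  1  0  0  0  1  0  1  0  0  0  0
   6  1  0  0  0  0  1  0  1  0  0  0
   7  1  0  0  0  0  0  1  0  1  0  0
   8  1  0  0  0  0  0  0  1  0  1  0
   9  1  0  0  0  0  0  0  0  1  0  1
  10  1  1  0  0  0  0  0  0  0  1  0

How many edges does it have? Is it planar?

Wheel graph W_{10}: 10 cycle edges + 10 spoke edges = 20 edges.
Total vertices: 11.
The graph is planar.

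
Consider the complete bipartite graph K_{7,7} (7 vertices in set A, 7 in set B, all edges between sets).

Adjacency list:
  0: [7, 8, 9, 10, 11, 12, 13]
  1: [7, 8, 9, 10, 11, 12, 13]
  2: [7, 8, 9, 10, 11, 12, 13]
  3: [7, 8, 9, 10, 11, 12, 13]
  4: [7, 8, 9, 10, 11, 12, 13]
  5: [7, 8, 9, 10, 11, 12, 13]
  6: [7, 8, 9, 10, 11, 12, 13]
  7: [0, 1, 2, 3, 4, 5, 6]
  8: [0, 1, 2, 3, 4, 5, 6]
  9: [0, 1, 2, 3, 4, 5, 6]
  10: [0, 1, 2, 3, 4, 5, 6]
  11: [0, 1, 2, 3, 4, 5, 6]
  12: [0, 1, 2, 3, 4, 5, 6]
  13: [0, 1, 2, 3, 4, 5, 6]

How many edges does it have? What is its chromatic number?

K_{7,7} has 7 * 7 = 49 edges.
Bipartite graphs have chromatic number 2 (color each partition differently).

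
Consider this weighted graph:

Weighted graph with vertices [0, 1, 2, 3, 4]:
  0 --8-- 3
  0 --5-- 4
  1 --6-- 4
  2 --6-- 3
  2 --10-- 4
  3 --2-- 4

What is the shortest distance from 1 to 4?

Using Dijkstra's algorithm from vertex 1:
Shortest path: 1 -> 4
Total weight: 6 = 6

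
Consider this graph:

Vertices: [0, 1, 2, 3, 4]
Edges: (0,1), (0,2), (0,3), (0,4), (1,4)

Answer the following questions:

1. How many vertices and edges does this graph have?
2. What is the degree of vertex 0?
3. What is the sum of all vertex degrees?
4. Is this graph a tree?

Count: 5 vertices, 5 edges.
Vertex 0 has neighbors [1, 2, 3, 4], degree = 4.
Handshaking lemma: 2 * 5 = 10.
A tree on 5 vertices has 4 edges. This graph has 5 edges (1 extra). Not a tree.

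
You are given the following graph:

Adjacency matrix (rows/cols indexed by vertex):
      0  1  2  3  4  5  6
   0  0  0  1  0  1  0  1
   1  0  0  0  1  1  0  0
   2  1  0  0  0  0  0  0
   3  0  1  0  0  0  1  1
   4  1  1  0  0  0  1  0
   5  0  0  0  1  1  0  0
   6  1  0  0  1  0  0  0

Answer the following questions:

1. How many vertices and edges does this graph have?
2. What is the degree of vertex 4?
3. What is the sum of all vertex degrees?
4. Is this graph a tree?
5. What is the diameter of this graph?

Count: 7 vertices, 8 edges.
Vertex 4 has neighbors [0, 1, 5], degree = 3.
Handshaking lemma: 2 * 8 = 16.
A tree on 7 vertices has 6 edges. This graph has 8 edges (2 extra). Not a tree.
Diameter (longest shortest path) = 3.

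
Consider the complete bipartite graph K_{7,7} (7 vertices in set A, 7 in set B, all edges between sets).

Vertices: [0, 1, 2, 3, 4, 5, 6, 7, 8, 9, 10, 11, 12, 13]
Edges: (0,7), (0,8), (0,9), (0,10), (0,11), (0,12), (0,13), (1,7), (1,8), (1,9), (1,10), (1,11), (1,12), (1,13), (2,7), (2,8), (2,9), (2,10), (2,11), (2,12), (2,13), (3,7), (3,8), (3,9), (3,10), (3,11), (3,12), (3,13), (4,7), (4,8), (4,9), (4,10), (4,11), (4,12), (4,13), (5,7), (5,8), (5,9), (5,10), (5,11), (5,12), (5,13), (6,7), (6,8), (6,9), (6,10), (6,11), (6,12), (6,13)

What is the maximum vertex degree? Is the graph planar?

Set-A vertices have degree 7; set-B vertices have degree 7. Maximum degree = max(7,7) = 7.
K_{7,7} contains K_{3,3} as a subgraph (since both sides have >= 3 vertices); by Kuratowski's theorem it is not planar.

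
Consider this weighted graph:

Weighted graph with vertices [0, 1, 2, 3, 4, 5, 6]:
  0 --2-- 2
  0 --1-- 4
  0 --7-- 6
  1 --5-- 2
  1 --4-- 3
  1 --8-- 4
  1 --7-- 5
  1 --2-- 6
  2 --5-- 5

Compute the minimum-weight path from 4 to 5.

Using Dijkstra's algorithm from vertex 4:
Shortest path: 4 -> 0 -> 2 -> 5
Total weight: 1 + 2 + 5 = 8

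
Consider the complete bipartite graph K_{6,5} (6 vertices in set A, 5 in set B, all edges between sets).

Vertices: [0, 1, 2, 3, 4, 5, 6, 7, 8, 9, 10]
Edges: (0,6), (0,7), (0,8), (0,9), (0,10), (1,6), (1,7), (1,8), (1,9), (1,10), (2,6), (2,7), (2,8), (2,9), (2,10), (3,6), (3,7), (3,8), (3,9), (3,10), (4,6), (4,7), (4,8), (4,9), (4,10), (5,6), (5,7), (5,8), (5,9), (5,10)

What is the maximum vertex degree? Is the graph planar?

Set-A vertices have degree 5; set-B vertices have degree 6. Maximum degree = max(6,5) = 6.
K_{6,5} contains K_{3,3} as a subgraph (since both sides have >= 3 vertices); by Kuratowski's theorem it is not planar.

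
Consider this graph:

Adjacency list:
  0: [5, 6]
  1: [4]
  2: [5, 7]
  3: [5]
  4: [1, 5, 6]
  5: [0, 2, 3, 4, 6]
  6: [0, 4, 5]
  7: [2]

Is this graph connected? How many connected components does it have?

Checking connectivity: the graph has 1 connected component(s).
All vertices are reachable from each other. The graph IS connected.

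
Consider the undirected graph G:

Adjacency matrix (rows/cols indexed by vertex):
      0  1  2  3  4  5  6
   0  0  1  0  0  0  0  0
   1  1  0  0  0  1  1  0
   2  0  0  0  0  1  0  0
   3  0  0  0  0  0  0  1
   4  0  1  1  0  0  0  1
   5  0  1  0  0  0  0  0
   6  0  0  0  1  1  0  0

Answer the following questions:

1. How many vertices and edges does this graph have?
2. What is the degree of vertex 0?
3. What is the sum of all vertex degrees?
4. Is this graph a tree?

Count: 7 vertices, 6 edges.
Vertex 0 has neighbors [1], degree = 1.
Handshaking lemma: 2 * 6 = 12.
A graph is a tree iff it is connected and has exactly n-1 edges. This graph is connected (all 7 vertices in one component) and has 7-1 = 6 edges. It is a tree.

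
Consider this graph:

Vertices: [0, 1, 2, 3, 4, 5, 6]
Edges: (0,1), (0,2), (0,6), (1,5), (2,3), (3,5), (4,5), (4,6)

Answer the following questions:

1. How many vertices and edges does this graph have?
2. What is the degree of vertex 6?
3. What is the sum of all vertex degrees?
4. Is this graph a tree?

Count: 7 vertices, 8 edges.
Vertex 6 has neighbors [0, 4], degree = 2.
Handshaking lemma: 2 * 8 = 16.
A tree on 7 vertices has 6 edges. This graph has 8 edges (2 extra). Not a tree.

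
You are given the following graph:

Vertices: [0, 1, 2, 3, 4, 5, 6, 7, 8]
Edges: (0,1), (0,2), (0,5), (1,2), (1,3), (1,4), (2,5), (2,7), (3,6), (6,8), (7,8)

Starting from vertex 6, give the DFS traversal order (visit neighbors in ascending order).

DFS from vertex 6 (neighbors processed in ascending order):
Visit order: 6, 3, 1, 0, 2, 5, 7, 8, 4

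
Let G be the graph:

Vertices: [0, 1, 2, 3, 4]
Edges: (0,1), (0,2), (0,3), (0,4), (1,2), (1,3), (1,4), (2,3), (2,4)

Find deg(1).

Vertex 1 has neighbors [0, 2, 3, 4], so deg(1) = 4.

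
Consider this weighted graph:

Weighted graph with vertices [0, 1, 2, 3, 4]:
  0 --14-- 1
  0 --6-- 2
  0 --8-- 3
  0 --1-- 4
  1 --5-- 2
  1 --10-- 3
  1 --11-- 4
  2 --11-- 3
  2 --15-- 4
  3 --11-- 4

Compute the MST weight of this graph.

Applying Kruskal's algorithm (sort edges by weight, add if no cycle):
  Add (0,4) w=1
  Add (1,2) w=5
  Add (0,2) w=6
  Add (0,3) w=8
  Skip (1,3) w=10 (creates cycle)
  Skip (1,4) w=11 (creates cycle)
  Skip (2,3) w=11 (creates cycle)
  Skip (3,4) w=11 (creates cycle)
  Skip (0,1) w=14 (creates cycle)
  Skip (2,4) w=15 (creates cycle)
MST weight = 20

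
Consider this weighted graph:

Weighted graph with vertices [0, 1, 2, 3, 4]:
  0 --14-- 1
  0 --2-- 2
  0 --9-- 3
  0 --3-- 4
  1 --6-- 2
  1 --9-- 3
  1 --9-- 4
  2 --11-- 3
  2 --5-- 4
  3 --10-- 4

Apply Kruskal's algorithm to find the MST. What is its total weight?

Applying Kruskal's algorithm (sort edges by weight, add if no cycle):
  Add (0,2) w=2
  Add (0,4) w=3
  Skip (2,4) w=5 (creates cycle)
  Add (1,2) w=6
  Add (0,3) w=9
  Skip (1,3) w=9 (creates cycle)
  Skip (1,4) w=9 (creates cycle)
  Skip (3,4) w=10 (creates cycle)
  Skip (2,3) w=11 (creates cycle)
  Skip (0,1) w=14 (creates cycle)
MST weight = 20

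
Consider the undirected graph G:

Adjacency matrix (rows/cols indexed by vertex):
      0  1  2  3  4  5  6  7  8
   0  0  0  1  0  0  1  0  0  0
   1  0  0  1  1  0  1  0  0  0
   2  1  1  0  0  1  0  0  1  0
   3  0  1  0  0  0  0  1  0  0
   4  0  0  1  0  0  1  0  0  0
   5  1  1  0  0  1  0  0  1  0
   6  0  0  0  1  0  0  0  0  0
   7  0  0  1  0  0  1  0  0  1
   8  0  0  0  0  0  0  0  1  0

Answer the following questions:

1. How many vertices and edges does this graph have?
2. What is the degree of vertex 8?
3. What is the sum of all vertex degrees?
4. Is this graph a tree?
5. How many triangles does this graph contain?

Count: 9 vertices, 11 edges.
Vertex 8 has neighbors [7], degree = 1.
Handshaking lemma: 2 * 11 = 22.
A tree on 9 vertices has 8 edges. This graph has 11 edges (3 extra). Not a tree.
Number of triangles = 0.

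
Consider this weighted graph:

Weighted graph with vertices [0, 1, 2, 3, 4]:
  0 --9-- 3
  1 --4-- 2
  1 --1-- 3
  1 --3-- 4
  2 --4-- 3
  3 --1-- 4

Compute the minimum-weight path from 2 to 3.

Using Dijkstra's algorithm from vertex 2:
Shortest path: 2 -> 3
Total weight: 4 = 4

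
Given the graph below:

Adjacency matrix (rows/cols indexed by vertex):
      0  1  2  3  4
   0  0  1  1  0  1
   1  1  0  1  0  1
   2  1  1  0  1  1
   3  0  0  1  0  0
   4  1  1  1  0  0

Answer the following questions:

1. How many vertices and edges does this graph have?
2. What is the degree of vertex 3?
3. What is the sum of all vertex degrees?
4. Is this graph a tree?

Count: 5 vertices, 7 edges.
Vertex 3 has neighbors [2], degree = 1.
Handshaking lemma: 2 * 7 = 14.
A tree on 5 vertices has 4 edges. This graph has 7 edges (3 extra). Not a tree.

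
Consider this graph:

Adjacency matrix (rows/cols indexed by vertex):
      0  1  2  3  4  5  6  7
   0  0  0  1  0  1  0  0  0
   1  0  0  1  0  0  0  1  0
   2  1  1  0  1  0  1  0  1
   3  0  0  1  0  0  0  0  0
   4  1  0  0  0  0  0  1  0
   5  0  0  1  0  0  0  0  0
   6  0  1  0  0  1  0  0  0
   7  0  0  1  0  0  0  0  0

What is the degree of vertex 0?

Vertex 0 has neighbors [2, 4], so deg(0) = 2.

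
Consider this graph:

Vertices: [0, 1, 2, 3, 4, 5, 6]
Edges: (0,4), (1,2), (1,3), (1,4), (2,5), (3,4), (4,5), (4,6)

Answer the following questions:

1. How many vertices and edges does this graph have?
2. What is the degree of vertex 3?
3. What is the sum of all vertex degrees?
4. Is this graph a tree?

Count: 7 vertices, 8 edges.
Vertex 3 has neighbors [1, 4], degree = 2.
Handshaking lemma: 2 * 8 = 16.
A tree on 7 vertices has 6 edges. This graph has 8 edges (2 extra). Not a tree.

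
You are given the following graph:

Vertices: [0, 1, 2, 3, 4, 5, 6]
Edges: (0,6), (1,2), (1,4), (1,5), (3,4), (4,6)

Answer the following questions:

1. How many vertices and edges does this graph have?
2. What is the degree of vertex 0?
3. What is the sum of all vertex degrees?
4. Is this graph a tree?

Count: 7 vertices, 6 edges.
Vertex 0 has neighbors [6], degree = 1.
Handshaking lemma: 2 * 6 = 12.
A graph is a tree iff it is connected and has exactly n-1 edges. This graph is connected (all 7 vertices in one component) and has 7-1 = 6 edges. It is a tree.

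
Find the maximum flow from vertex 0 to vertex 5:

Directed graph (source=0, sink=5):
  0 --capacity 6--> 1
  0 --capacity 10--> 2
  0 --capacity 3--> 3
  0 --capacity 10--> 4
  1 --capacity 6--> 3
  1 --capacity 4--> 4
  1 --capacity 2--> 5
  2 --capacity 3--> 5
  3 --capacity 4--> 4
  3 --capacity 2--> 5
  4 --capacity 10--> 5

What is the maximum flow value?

Computing max flow:
  Flow on (0->1): 4/6
  Flow on (0->2): 3/10
  Flow on (0->4): 10/10
  Flow on (1->3): 2/6
  Flow on (1->5): 2/2
  Flow on (2->5): 3/3
  Flow on (3->5): 2/2
  Flow on (4->5): 10/10
Maximum flow = 17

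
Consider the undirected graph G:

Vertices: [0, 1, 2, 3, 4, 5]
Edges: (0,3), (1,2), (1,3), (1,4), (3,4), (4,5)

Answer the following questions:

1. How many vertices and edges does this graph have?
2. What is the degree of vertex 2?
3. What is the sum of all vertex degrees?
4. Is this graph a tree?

Count: 6 vertices, 6 edges.
Vertex 2 has neighbors [1], degree = 1.
Handshaking lemma: 2 * 6 = 12.
A tree on 6 vertices has 5 edges. This graph has 6 edges (1 extra). Not a tree.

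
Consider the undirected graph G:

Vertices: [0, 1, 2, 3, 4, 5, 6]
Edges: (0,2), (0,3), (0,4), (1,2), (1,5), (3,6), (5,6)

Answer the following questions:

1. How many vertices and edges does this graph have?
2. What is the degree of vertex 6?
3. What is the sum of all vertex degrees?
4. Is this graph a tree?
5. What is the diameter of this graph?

Count: 7 vertices, 7 edges.
Vertex 6 has neighbors [3, 5], degree = 2.
Handshaking lemma: 2 * 7 = 14.
A tree on 7 vertices has 6 edges. This graph has 7 edges (1 extra). Not a tree.
Diameter (longest shortest path) = 4.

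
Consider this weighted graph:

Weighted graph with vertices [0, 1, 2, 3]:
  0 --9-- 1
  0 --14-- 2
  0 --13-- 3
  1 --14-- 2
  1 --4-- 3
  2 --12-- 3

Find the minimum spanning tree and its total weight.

Applying Kruskal's algorithm (sort edges by weight, add if no cycle):
  Add (1,3) w=4
  Add (0,1) w=9
  Add (2,3) w=12
  Skip (0,3) w=13 (creates cycle)
  Skip (0,2) w=14 (creates cycle)
  Skip (1,2) w=14 (creates cycle)
MST weight = 25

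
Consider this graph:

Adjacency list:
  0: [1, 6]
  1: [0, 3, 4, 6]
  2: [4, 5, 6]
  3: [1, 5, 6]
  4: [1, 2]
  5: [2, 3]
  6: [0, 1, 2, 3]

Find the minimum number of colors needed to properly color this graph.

The graph has a maximum clique of size 3 (lower bound on chromatic number).
A valid 3-coloring: {0: 2, 1: 0, 2: 0, 3: 2, 4: 1, 5: 1, 6: 1}.
Chromatic number = 3.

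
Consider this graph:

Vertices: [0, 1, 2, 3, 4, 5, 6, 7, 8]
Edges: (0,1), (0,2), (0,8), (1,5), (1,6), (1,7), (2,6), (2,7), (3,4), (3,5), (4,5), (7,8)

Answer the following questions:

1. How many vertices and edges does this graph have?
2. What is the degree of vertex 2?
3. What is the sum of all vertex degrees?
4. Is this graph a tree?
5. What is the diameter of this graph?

Count: 9 vertices, 12 edges.
Vertex 2 has neighbors [0, 6, 7], degree = 3.
Handshaking lemma: 2 * 12 = 24.
A tree on 9 vertices has 8 edges. This graph has 12 edges (4 extra). Not a tree.
Diameter (longest shortest path) = 4.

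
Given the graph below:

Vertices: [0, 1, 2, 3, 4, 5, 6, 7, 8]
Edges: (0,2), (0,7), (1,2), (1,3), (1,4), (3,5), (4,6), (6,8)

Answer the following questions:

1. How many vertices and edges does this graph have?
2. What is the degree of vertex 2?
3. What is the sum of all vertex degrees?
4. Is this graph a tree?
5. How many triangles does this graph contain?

Count: 9 vertices, 8 edges.
Vertex 2 has neighbors [0, 1], degree = 2.
Handshaking lemma: 2 * 8 = 16.
A graph is a tree iff it is connected and has exactly n-1 edges. This graph is connected (all 9 vertices in one component) and has 9-1 = 8 edges. It is a tree.
Number of triangles = 0.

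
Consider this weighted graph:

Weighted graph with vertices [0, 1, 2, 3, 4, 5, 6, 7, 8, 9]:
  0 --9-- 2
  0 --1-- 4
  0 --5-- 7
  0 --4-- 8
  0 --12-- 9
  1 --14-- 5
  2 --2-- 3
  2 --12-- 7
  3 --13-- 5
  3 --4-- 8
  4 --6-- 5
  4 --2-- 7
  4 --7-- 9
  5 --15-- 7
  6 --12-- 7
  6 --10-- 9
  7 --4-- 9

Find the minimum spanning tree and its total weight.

Applying Kruskal's algorithm (sort edges by weight, add if no cycle):
  Add (0,4) w=1
  Add (2,3) w=2
  Add (4,7) w=2
  Add (0,8) w=4
  Add (3,8) w=4
  Add (7,9) w=4
  Skip (0,7) w=5 (creates cycle)
  Add (4,5) w=6
  Skip (4,9) w=7 (creates cycle)
  Skip (0,2) w=9 (creates cycle)
  Add (6,9) w=10
  Skip (0,9) w=12 (creates cycle)
  Skip (2,7) w=12 (creates cycle)
  Skip (6,7) w=12 (creates cycle)
  Skip (3,5) w=13 (creates cycle)
  Add (1,5) w=14
  Skip (5,7) w=15 (creates cycle)
MST weight = 47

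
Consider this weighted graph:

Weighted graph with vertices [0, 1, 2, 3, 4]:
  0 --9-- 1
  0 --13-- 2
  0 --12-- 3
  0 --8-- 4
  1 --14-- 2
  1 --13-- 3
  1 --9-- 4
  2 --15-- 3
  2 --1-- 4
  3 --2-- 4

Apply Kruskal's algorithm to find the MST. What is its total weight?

Applying Kruskal's algorithm (sort edges by weight, add if no cycle):
  Add (2,4) w=1
  Add (3,4) w=2
  Add (0,4) w=8
  Add (0,1) w=9
  Skip (1,4) w=9 (creates cycle)
  Skip (0,3) w=12 (creates cycle)
  Skip (0,2) w=13 (creates cycle)
  Skip (1,3) w=13 (creates cycle)
  Skip (1,2) w=14 (creates cycle)
  Skip (2,3) w=15 (creates cycle)
MST weight = 20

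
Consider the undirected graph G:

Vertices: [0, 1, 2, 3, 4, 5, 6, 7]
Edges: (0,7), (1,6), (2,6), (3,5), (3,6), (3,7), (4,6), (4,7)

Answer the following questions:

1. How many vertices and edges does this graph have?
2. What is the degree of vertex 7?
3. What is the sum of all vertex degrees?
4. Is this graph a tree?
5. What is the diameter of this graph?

Count: 8 vertices, 8 edges.
Vertex 7 has neighbors [0, 3, 4], degree = 3.
Handshaking lemma: 2 * 8 = 16.
A tree on 8 vertices has 7 edges. This graph has 8 edges (1 extra). Not a tree.
Diameter (longest shortest path) = 4.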